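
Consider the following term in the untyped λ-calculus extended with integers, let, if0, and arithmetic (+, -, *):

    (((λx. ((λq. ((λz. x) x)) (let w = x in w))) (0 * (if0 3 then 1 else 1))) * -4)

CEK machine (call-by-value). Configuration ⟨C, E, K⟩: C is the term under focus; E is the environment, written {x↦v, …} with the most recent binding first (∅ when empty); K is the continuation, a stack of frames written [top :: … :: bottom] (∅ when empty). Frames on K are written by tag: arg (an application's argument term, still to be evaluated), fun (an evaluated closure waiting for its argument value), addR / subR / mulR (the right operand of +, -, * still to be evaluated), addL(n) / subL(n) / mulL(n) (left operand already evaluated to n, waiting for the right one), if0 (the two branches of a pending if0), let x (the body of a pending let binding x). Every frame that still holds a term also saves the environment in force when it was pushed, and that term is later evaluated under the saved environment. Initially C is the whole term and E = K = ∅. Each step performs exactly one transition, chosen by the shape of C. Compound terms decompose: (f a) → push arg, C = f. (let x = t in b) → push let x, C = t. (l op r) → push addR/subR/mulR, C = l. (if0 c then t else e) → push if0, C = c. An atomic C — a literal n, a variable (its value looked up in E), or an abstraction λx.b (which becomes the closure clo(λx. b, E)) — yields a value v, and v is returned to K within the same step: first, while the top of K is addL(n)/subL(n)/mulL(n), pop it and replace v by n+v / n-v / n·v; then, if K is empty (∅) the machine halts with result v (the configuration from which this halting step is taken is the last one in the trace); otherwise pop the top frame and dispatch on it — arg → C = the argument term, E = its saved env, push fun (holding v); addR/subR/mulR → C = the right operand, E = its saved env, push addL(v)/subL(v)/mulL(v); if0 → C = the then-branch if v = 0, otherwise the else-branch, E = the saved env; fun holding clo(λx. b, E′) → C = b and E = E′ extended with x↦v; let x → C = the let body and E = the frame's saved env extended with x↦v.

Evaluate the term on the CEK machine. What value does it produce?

Answer: 0

Derivation:
0. ⟨C=(((λx. ((λq. ((λz. x) x)) (let w = x in w))) (0 * (if0 3 then 1 else 1))) * -4); E=∅; K=∅⟩
1. ⟨C=((λx. ((λq. ((λz. x) x)) (let w = x in w))) (0 * (if0 3 then 1 else 1))); E=∅; K=[mulR]⟩
2. ⟨C=(λx. ((λq. ((λz. x) x)) (let w = x in w))); E=∅; K=[arg :: mulR]⟩
3. ⟨C=(0 * (if0 3 then 1 else 1)); E=∅; K=[fun :: mulR]⟩
4. ⟨C=0; E=∅; K=[mulR :: fun :: mulR]⟩
5. ⟨C=(if0 3 then 1 else 1); E=∅; K=[mulL(0) :: fun :: mulR]⟩
6. ⟨C=3; E=∅; K=[if0 :: mulL(0) :: fun :: mulR]⟩
7. ⟨C=1; E=∅; K=[mulL(0) :: fun :: mulR]⟩
8. ⟨C=((λq. ((λz. x) x)) (let w = x in w)); E={x↦0}; K=[mulR]⟩
9. ⟨C=(λq. ((λz. x) x)); E={x↦0}; K=[arg :: mulR]⟩
10. ⟨C=(let w = x in w); E={x↦0}; K=[fun :: mulR]⟩
11. ⟨C=x; E={x↦0}; K=[let w :: fun :: mulR]⟩
12. ⟨C=w; E={w↦0, x↦0}; K=[fun :: mulR]⟩
13. ⟨C=((λz. x) x); E={q↦0, x↦0}; K=[mulR]⟩
14. ⟨C=(λz. x); E={q↦0, x↦0}; K=[arg :: mulR]⟩
15. ⟨C=x; E={q↦0, x↦0}; K=[fun :: mulR]⟩
16. ⟨C=x; E={z↦0, q↦0, x↦0}; K=[mulR]⟩
17. ⟨C=-4; E=∅; K=[mulL(0)]⟩
→ final value 0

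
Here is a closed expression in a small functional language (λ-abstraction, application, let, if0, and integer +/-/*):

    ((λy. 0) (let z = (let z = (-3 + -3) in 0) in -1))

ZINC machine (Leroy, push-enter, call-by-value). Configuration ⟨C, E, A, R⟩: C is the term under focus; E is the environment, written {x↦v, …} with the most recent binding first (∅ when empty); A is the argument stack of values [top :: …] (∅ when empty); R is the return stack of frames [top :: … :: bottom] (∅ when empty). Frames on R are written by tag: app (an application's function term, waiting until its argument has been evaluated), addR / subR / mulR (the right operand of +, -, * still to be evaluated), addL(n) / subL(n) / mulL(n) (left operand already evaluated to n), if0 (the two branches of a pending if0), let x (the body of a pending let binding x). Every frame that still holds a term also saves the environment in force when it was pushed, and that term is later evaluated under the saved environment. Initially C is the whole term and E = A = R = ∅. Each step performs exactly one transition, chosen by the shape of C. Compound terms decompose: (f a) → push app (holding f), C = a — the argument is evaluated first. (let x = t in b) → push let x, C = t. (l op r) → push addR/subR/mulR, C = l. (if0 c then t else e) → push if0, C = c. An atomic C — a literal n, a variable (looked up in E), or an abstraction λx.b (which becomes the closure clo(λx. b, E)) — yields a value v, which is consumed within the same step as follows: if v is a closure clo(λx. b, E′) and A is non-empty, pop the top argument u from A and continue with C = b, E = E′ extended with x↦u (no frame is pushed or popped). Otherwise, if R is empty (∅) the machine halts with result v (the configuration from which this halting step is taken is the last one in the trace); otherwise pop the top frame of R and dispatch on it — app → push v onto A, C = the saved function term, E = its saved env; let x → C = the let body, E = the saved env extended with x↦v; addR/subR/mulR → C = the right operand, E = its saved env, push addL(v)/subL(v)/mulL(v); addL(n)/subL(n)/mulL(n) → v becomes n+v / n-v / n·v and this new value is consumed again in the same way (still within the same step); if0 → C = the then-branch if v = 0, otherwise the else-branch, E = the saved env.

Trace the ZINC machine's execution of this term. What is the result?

Answer: 0

Machine steps:
[0] [C=((λy. 0) (let z = (let z = (-3 + -3) in 0) in -1)) | E=∅ | A=∅ | R=∅]
[1] [C=(let z = (let z = (-3 + -3) in 0) in -1) | E=∅ | A=∅ | R=[app]]
[2] [C=(let z = (-3 + -3) in 0) | E=∅ | A=∅ | R=[let z :: app]]
[3] [C=(-3 + -3) | E=∅ | A=∅ | R=[let z :: let z :: app]]
[4] [C=-3 | E=∅ | A=∅ | R=[addR :: let z :: let z :: app]]
[5] [C=-3 | E=∅ | A=∅ | R=[addL(-3) :: let z :: let z :: app]]
[6] [C=0 | E={z↦-6} | A=∅ | R=[let z :: app]]
[7] [C=-1 | E={z↦0} | A=∅ | R=[app]]
[8] [C=(λy. 0) | E=∅ | A=[-1] | R=∅]
[9] [C=0 | E={y↦-1} | A=∅ | R=∅]
→ final value 0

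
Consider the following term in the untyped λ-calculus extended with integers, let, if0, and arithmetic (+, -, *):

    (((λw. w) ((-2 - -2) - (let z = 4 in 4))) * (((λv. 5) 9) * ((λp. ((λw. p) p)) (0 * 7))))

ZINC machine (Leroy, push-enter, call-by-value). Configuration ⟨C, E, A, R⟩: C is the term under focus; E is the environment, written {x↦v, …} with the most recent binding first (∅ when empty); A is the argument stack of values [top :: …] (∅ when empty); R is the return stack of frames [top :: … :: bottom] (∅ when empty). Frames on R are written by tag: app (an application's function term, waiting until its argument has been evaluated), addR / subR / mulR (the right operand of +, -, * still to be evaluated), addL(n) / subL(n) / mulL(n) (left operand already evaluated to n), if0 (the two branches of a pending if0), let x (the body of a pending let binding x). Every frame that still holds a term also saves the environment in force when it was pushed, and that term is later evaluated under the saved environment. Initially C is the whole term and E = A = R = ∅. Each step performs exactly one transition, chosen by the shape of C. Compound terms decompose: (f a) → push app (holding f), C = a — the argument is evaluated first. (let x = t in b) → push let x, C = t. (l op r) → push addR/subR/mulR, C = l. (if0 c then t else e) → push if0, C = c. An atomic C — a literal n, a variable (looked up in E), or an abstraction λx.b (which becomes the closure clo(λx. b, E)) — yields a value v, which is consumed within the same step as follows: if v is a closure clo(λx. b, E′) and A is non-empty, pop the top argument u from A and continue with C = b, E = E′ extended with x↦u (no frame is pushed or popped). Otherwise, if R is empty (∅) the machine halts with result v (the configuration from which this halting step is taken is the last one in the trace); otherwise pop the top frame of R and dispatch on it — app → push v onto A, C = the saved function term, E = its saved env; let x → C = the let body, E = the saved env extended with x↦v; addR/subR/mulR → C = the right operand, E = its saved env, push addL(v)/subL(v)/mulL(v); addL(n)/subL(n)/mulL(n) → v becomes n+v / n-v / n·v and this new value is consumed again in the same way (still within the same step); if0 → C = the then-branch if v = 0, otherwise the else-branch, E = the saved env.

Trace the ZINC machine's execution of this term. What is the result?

step 0: [C=(((λw. w) ((-2 - -2) - (let z = 4 in 4))) * (((λv. 5) 9) * ((λp. ((λw. p) p)) (0 * 7)))) | E=∅ | A=∅ | R=∅]
step 1: [C=((λw. w) ((-2 - -2) - (let z = 4 in 4))) | E=∅ | A=∅ | R=[mulR]]
step 2: [C=((-2 - -2) - (let z = 4 in 4)) | E=∅ | A=∅ | R=[app :: mulR]]
step 3: [C=(-2 - -2) | E=∅ | A=∅ | R=[subR :: app :: mulR]]
step 4: [C=-2 | E=∅ | A=∅ | R=[subR :: subR :: app :: mulR]]
step 5: [C=-2 | E=∅ | A=∅ | R=[subL(-2) :: subR :: app :: mulR]]
step 6: [C=(let z = 4 in 4) | E=∅ | A=∅ | R=[subL(0) :: app :: mulR]]
step 7: [C=4 | E=∅ | A=∅ | R=[let z :: subL(0) :: app :: mulR]]
step 8: [C=4 | E={z↦4} | A=∅ | R=[subL(0) :: app :: mulR]]
step 9: [C=(λw. w) | E=∅ | A=[-4] | R=[mulR]]
step 10: [C=w | E={w↦-4} | A=∅ | R=[mulR]]
step 11: [C=(((λv. 5) 9) * ((λp. ((λw. p) p)) (0 * 7))) | E=∅ | A=∅ | R=[mulL(-4)]]
step 12: [C=((λv. 5) 9) | E=∅ | A=∅ | R=[mulR :: mulL(-4)]]
step 13: [C=9 | E=∅ | A=∅ | R=[app :: mulR :: mulL(-4)]]
step 14: [C=(λv. 5) | E=∅ | A=[9] | R=[mulR :: mulL(-4)]]
step 15: [C=5 | E={v↦9} | A=∅ | R=[mulR :: mulL(-4)]]
step 16: [C=((λp. ((λw. p) p)) (0 * 7)) | E=∅ | A=∅ | R=[mulL(5) :: mulL(-4)]]
step 17: [C=(0 * 7) | E=∅ | A=∅ | R=[app :: mulL(5) :: mulL(-4)]]
step 18: [C=0 | E=∅ | A=∅ | R=[mulR :: app :: mulL(5) :: mulL(-4)]]
step 19: [C=7 | E=∅ | A=∅ | R=[mulL(0) :: app :: mulL(5) :: mulL(-4)]]
step 20: [C=(λp. ((λw. p) p)) | E=∅ | A=[0] | R=[mulL(5) :: mulL(-4)]]
step 21: [C=((λw. p) p) | E={p↦0} | A=∅ | R=[mulL(5) :: mulL(-4)]]
step 22: [C=p | E={p↦0} | A=∅ | R=[app :: mulL(5) :: mulL(-4)]]
step 23: [C=(λw. p) | E={p↦0} | A=[0] | R=[mulL(5) :: mulL(-4)]]
step 24: [C=p | E={w↦0, p↦0} | A=∅ | R=[mulL(5) :: mulL(-4)]]
→ final value 0

Answer: 0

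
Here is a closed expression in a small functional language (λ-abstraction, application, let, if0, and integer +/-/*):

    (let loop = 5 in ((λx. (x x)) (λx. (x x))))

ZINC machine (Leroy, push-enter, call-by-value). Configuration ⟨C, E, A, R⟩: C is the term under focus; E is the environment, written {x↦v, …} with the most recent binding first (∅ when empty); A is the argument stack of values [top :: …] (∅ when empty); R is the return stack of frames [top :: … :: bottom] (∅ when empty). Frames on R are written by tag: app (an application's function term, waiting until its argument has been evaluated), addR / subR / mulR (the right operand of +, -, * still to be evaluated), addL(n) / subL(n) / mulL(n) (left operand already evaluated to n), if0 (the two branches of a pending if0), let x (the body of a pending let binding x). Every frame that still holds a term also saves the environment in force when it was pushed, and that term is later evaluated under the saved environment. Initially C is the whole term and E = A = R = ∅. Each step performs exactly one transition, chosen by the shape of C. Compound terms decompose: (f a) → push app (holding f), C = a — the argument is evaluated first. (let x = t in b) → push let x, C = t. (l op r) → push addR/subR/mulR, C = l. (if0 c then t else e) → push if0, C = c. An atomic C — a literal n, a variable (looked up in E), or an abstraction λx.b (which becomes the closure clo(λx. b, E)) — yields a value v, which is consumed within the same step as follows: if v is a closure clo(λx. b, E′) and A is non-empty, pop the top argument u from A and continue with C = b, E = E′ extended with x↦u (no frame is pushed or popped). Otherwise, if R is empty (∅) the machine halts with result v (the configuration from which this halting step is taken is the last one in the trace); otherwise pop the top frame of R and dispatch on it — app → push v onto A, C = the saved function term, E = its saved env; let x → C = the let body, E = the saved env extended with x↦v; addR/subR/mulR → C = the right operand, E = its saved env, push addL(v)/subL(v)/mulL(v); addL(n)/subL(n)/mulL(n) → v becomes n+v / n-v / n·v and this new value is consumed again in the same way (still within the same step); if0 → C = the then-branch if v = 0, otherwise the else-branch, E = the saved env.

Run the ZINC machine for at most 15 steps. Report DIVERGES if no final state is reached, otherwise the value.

[0] [C=(let loop = 5 in ((λx. (x x)) (λx. (x x)))) | E=∅ | A=∅ | R=∅]
[1] [C=5 | E=∅ | A=∅ | R=[let loop]]
[2] [C=((λx. (x x)) (λx. (x x))) | E={loop↦5} | A=∅ | R=∅]
[3] [C=(λx. (x x)) | E={loop↦5} | A=∅ | R=[app]]
[4] [C=(λx. (x x)) | E={loop↦5} | A=[clo(λx. (x x), {loop↦5})] | R=∅]
[5] [C=(x x) | E={x↦clo(λx. (x x), {loop↦5}), loop↦5} | A=∅ | R=∅]
[6] [C=x | E={x↦clo(λx. (x x), {loop↦5}), loop↦5} | A=∅ | R=[app]]
[7] [C=x | E={x↦clo(λx. (x x), {loop↦5}), loop↦5} | A=[clo(λx. (x x), {loop↦5})] | R=∅]
… configuration repeats with period 3 (steps 5–7 recur indefinitely) …

Answer: DIVERGES (no final state within 15 steps)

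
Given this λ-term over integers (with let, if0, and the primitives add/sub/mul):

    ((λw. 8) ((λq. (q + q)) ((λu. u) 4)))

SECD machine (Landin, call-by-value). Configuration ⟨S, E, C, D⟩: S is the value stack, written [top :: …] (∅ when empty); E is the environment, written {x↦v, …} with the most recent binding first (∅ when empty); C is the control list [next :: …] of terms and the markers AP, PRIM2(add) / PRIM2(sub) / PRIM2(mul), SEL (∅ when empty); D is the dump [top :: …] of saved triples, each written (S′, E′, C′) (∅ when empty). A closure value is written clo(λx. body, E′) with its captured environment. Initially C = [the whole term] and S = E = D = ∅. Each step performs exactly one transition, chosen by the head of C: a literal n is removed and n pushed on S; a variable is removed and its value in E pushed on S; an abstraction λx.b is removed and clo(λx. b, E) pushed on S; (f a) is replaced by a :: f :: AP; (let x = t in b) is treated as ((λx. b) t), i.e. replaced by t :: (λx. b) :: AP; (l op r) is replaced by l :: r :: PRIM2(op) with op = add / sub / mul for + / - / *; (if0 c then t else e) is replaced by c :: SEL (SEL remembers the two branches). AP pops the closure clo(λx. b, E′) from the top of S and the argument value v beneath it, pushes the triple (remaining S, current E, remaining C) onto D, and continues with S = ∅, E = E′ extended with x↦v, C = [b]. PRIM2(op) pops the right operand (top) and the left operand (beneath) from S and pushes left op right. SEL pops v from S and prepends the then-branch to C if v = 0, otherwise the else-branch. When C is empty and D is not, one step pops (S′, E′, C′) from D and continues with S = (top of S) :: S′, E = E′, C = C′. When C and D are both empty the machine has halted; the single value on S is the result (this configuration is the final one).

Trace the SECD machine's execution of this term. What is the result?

Answer: 8

Derivation:
t=0: [S=∅ | E=∅ | C=[((λw. 8) ((λq. (q + q)) ((λu. u) 4)))] | D=∅]
t=1: [S=∅ | E=∅ | C=[((λq. (q + q)) ((λu. u) 4)) :: (λw. 8) :: AP] | D=∅]
t=2: [S=∅ | E=∅ | C=[((λu. u) 4) :: (λq. (q + q)) :: AP :: (λw. 8) :: AP] | D=∅]
t=3: [S=∅ | E=∅ | C=[4 :: (λu. u) :: AP :: (λq. (q + q)) :: AP :: (λw. 8) :: AP] | D=∅]
t=4: [S=[4] | E=∅ | C=[(λu. u) :: AP :: (λq. (q + q)) :: AP :: (λw. 8) :: AP] | D=∅]
t=5: [S=[clo(λu. u, ∅) :: 4] | E=∅ | C=[AP :: (λq. (q + q)) :: AP :: (λw. 8) :: AP] | D=∅]
t=6: [S=∅ | E={u↦4} | C=[u] | D=[(∅, ∅, [(λq. (q + q)) :: AP :: (λw. 8) :: AP])]]
t=7: [S=[4] | E={u↦4} | C=∅ | D=[(∅, ∅, [(λq. (q + q)) :: AP :: (λw. 8) :: AP])]]
t=8: [S=[4] | E=∅ | C=[(λq. (q + q)) :: AP :: (λw. 8) :: AP] | D=∅]
t=9: [S=[clo(λq. (q + q), ∅) :: 4] | E=∅ | C=[AP :: (λw. 8) :: AP] | D=∅]
t=10: [S=∅ | E={q↦4} | C=[(q + q)] | D=[(∅, ∅, [(λw. 8) :: AP])]]
t=11: [S=∅ | E={q↦4} | C=[q :: q :: PRIM2(add)] | D=[(∅, ∅, [(λw. 8) :: AP])]]
t=12: [S=[4] | E={q↦4} | C=[q :: PRIM2(add)] | D=[(∅, ∅, [(λw. 8) :: AP])]]
t=13: [S=[4 :: 4] | E={q↦4} | C=[PRIM2(add)] | D=[(∅, ∅, [(λw. 8) :: AP])]]
t=14: [S=[8] | E={q↦4} | C=∅ | D=[(∅, ∅, [(λw. 8) :: AP])]]
t=15: [S=[8] | E=∅ | C=[(λw. 8) :: AP] | D=∅]
t=16: [S=[clo(λw. 8, ∅) :: 8] | E=∅ | C=[AP] | D=∅]
t=17: [S=∅ | E={w↦8} | C=[8] | D=[(∅, ∅, ∅)]]
t=18: [S=[8] | E={w↦8} | C=∅ | D=[(∅, ∅, ∅)]]
t=19: [S=[8] | E=∅ | C=∅ | D=∅]
→ final value 8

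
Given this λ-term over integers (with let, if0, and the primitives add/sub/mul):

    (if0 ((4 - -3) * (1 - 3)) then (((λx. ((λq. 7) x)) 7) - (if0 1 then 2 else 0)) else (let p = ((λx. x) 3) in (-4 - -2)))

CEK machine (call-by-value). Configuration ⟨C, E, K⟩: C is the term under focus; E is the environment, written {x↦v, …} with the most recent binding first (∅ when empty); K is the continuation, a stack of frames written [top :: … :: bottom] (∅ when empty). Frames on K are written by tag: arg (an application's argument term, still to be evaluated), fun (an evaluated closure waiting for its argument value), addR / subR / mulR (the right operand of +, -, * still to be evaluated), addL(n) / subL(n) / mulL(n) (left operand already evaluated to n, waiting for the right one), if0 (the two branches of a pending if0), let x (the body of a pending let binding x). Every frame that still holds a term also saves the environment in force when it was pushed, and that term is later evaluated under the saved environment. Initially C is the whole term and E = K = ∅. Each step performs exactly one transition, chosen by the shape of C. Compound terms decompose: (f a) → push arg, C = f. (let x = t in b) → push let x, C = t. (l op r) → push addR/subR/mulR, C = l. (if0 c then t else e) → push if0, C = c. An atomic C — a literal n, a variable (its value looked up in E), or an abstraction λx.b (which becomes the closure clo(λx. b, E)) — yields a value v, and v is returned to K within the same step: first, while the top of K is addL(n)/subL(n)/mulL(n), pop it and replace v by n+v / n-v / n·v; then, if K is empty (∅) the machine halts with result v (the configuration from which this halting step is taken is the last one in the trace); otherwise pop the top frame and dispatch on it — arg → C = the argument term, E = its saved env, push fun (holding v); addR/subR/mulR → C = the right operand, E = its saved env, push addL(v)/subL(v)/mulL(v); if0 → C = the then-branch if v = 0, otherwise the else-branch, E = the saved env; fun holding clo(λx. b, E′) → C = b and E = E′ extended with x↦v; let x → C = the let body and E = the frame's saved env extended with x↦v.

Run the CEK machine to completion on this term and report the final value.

0. ⟨C=(if0 ((4 - -3) * (1 - 3)) then (((λx. ((λq. 7) x)) 7) - (if0 1 then 2 else 0)) else (let p = ((λx. x) 3) in (-4 - -2))); E=∅; K=∅⟩
1. ⟨C=((4 - -3) * (1 - 3)); E=∅; K=[if0]⟩
2. ⟨C=(4 - -3); E=∅; K=[mulR :: if0]⟩
3. ⟨C=4; E=∅; K=[subR :: mulR :: if0]⟩
4. ⟨C=-3; E=∅; K=[subL(4) :: mulR :: if0]⟩
5. ⟨C=(1 - 3); E=∅; K=[mulL(7) :: if0]⟩
6. ⟨C=1; E=∅; K=[subR :: mulL(7) :: if0]⟩
7. ⟨C=3; E=∅; K=[subL(1) :: mulL(7) :: if0]⟩
8. ⟨C=(let p = ((λx. x) 3) in (-4 - -2)); E=∅; K=∅⟩
9. ⟨C=((λx. x) 3); E=∅; K=[let p]⟩
10. ⟨C=(λx. x); E=∅; K=[arg :: let p]⟩
11. ⟨C=3; E=∅; K=[fun :: let p]⟩
12. ⟨C=x; E={x↦3}; K=[let p]⟩
13. ⟨C=(-4 - -2); E={p↦3}; K=∅⟩
14. ⟨C=-4; E={p↦3}; K=[subR]⟩
15. ⟨C=-2; E={p↦3}; K=[subL(-4)]⟩
→ final value -2

Answer: -2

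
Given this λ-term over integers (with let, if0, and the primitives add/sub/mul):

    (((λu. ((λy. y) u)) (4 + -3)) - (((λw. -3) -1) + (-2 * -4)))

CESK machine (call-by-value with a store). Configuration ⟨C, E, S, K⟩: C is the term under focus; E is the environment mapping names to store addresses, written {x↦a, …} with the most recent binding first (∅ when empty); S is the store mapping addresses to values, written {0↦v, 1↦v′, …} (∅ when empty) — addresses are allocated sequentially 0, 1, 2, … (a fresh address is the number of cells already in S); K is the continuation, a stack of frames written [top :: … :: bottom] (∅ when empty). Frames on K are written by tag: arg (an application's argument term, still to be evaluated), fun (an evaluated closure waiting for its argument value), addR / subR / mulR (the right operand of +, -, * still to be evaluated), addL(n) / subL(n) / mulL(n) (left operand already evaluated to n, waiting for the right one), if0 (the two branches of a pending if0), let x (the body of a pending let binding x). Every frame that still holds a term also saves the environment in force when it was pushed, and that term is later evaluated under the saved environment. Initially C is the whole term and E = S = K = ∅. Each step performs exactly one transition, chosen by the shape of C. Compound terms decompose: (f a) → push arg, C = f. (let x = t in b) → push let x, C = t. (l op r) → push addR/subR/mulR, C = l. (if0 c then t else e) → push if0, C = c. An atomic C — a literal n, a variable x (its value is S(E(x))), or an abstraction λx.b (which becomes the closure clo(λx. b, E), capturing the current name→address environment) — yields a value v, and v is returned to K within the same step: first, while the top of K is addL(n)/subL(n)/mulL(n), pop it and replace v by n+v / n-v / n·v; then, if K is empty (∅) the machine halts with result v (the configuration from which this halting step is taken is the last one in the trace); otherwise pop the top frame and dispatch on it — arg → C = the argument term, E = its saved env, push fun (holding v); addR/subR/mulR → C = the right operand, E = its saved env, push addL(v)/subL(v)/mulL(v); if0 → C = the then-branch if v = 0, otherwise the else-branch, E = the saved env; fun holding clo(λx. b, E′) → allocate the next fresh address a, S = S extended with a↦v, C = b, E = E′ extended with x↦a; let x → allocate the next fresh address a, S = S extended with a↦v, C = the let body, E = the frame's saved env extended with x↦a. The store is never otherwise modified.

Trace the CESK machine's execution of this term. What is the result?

Answer: -4

Derivation:
[0] ⟨C=(((λu. ((λy. y) u)) (4 + -3)) - (((λw. -3) -1) + (-2 * -4))); E=∅; S=∅; K=∅⟩
[1] ⟨C=((λu. ((λy. y) u)) (4 + -3)); E=∅; S=∅; K=[subR]⟩
[2] ⟨C=(λu. ((λy. y) u)); E=∅; S=∅; K=[arg :: subR]⟩
[3] ⟨C=(4 + -3); E=∅; S=∅; K=[fun :: subR]⟩
[4] ⟨C=4; E=∅; S=∅; K=[addR :: fun :: subR]⟩
[5] ⟨C=-3; E=∅; S=∅; K=[addL(4) :: fun :: subR]⟩
[6] ⟨C=((λy. y) u); E={u↦0}; S={0↦1}; K=[subR]⟩
[7] ⟨C=(λy. y); E={u↦0}; S={0↦1}; K=[arg :: subR]⟩
[8] ⟨C=u; E={u↦0}; S={0↦1}; K=[fun :: subR]⟩
[9] ⟨C=y; E={y↦1, u↦0}; S={0↦1, 1↦1}; K=[subR]⟩
[10] ⟨C=(((λw. -3) -1) + (-2 * -4)); E=∅; S={0↦1, 1↦1}; K=[subL(1)]⟩
[11] ⟨C=((λw. -3) -1); E=∅; S={0↦1, 1↦1}; K=[addR :: subL(1)]⟩
[12] ⟨C=(λw. -3); E=∅; S={0↦1, 1↦1}; K=[arg :: addR :: subL(1)]⟩
[13] ⟨C=-1; E=∅; S={0↦1, 1↦1}; K=[fun :: addR :: subL(1)]⟩
[14] ⟨C=-3; E={w↦2}; S={0↦1, 1↦1, 2↦-1}; K=[addR :: subL(1)]⟩
[15] ⟨C=(-2 * -4); E=∅; S={0↦1, 1↦1, 2↦-1}; K=[addL(-3) :: subL(1)]⟩
[16] ⟨C=-2; E=∅; S={0↦1, 1↦1, 2↦-1}; K=[mulR :: addL(-3) :: subL(1)]⟩
[17] ⟨C=-4; E=∅; S={0↦1, 1↦1, 2↦-1}; K=[mulL(-2) :: addL(-3) :: subL(1)]⟩
→ final value -4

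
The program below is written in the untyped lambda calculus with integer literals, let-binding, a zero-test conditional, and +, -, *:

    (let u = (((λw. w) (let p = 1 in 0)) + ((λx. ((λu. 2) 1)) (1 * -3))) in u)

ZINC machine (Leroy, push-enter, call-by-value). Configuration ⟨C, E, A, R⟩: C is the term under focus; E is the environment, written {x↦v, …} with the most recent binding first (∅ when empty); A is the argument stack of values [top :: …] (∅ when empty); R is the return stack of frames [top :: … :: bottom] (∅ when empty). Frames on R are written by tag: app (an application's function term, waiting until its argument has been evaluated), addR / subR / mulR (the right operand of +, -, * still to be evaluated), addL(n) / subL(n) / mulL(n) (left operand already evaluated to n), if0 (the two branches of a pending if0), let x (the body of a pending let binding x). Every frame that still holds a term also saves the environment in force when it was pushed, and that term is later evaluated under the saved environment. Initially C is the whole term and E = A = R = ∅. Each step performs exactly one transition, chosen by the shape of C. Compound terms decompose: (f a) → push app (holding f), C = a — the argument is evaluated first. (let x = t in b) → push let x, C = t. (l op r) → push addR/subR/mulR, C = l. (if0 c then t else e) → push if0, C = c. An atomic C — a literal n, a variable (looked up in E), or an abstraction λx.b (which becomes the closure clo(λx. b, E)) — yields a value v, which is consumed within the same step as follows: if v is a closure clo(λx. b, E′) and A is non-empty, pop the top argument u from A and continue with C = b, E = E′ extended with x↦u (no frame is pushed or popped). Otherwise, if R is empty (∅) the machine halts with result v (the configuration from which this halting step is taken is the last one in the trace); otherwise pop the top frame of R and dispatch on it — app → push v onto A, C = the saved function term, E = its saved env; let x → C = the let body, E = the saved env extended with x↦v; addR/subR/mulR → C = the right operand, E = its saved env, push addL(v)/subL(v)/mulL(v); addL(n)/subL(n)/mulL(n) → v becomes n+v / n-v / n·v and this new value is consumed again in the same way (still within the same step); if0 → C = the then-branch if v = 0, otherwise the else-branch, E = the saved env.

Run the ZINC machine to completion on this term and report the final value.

Answer: 2

Execution trace:
[0] [C=(let u = (((λw. w) (let p = 1 in 0)) + ((λx. ((λu. 2) 1)) (1 * -3))) in u) | E=∅ | A=∅ | R=∅]
[1] [C=(((λw. w) (let p = 1 in 0)) + ((λx. ((λu. 2) 1)) (1 * -3))) | E=∅ | A=∅ | R=[let u]]
[2] [C=((λw. w) (let p = 1 in 0)) | E=∅ | A=∅ | R=[addR :: let u]]
[3] [C=(let p = 1 in 0) | E=∅ | A=∅ | R=[app :: addR :: let u]]
[4] [C=1 | E=∅ | A=∅ | R=[let p :: app :: addR :: let u]]
[5] [C=0 | E={p↦1} | A=∅ | R=[app :: addR :: let u]]
[6] [C=(λw. w) | E=∅ | A=[0] | R=[addR :: let u]]
[7] [C=w | E={w↦0} | A=∅ | R=[addR :: let u]]
[8] [C=((λx. ((λu. 2) 1)) (1 * -3)) | E=∅ | A=∅ | R=[addL(0) :: let u]]
[9] [C=(1 * -3) | E=∅ | A=∅ | R=[app :: addL(0) :: let u]]
[10] [C=1 | E=∅ | A=∅ | R=[mulR :: app :: addL(0) :: let u]]
[11] [C=-3 | E=∅ | A=∅ | R=[mulL(1) :: app :: addL(0) :: let u]]
[12] [C=(λx. ((λu. 2) 1)) | E=∅ | A=[-3] | R=[addL(0) :: let u]]
[13] [C=((λu. 2) 1) | E={x↦-3} | A=∅ | R=[addL(0) :: let u]]
[14] [C=1 | E={x↦-3} | A=∅ | R=[app :: addL(0) :: let u]]
[15] [C=(λu. 2) | E={x↦-3} | A=[1] | R=[addL(0) :: let u]]
[16] [C=2 | E={u↦1, x↦-3} | A=∅ | R=[addL(0) :: let u]]
[17] [C=u | E={u↦2} | A=∅ | R=∅]
→ final value 2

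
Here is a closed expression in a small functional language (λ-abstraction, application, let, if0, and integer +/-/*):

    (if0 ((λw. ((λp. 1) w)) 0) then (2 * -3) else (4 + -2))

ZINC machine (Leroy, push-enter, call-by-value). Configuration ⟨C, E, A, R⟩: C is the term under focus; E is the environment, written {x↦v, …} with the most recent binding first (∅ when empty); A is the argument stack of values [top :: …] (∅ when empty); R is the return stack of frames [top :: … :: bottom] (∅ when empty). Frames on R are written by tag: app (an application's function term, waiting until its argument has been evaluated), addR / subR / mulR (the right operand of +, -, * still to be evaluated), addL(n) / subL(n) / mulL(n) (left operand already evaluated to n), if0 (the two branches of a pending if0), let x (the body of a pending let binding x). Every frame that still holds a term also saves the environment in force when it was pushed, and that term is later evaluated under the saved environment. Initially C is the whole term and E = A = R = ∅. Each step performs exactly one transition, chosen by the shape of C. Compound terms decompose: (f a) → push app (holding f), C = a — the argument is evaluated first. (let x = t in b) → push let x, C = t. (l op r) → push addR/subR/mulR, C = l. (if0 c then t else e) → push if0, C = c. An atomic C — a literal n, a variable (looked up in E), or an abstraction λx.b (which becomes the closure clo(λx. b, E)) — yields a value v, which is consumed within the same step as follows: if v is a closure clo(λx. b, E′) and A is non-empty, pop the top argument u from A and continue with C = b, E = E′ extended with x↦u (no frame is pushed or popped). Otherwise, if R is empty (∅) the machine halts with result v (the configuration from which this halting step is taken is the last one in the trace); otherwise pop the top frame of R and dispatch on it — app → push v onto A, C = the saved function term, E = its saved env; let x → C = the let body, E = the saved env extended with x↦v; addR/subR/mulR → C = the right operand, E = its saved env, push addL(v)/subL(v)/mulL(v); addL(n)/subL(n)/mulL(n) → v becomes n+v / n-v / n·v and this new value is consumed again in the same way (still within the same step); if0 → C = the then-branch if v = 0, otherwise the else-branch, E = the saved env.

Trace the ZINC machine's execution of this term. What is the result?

0. <C=(if0 ((λw. ((λp. 1) w)) 0) then (2 * -3) else (4 + -2)), E=∅, A=∅, R=∅>
1. <C=((λw. ((λp. 1) w)) 0), E=∅, A=∅, R=[if0]>
2. <C=0, E=∅, A=∅, R=[app :: if0]>
3. <C=(λw. ((λp. 1) w)), E=∅, A=[0], R=[if0]>
4. <C=((λp. 1) w), E={w↦0}, A=∅, R=[if0]>
5. <C=w, E={w↦0}, A=∅, R=[app :: if0]>
6. <C=(λp. 1), E={w↦0}, A=[0], R=[if0]>
7. <C=1, E={p↦0, w↦0}, A=∅, R=[if0]>
8. <C=(4 + -2), E=∅, A=∅, R=∅>
9. <C=4, E=∅, A=∅, R=[addR]>
10. <C=-2, E=∅, A=∅, R=[addL(4)]>
→ final value 2

Answer: 2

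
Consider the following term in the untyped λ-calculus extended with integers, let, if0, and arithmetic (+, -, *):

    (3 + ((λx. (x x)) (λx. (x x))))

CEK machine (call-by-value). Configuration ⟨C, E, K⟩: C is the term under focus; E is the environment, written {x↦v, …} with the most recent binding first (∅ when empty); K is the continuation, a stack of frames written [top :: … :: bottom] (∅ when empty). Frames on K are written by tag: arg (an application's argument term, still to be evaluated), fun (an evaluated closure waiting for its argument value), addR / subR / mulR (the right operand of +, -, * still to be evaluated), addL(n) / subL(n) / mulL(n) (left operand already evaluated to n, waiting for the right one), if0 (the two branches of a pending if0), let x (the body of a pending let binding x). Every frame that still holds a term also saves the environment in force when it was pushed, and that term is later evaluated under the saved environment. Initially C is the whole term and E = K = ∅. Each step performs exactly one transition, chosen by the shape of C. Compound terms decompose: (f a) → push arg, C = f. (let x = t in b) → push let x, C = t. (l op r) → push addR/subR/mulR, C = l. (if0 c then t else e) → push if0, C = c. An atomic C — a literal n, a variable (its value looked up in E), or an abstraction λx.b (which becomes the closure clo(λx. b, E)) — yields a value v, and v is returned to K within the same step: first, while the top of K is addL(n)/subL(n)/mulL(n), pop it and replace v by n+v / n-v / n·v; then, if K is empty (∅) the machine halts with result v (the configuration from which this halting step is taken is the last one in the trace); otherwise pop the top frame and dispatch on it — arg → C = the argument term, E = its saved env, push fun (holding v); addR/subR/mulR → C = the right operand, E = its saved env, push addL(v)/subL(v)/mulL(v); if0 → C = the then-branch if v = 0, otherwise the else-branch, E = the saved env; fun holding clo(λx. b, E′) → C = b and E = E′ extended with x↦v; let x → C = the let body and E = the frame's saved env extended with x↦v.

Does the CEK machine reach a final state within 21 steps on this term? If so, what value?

Answer: DIVERGES (no final state within 21 steps)

Execution trace:
[0] [C=(3 + ((λx. (x x)) (λx. (x x)))) | E=∅ | K=∅]
[1] [C=3 | E=∅ | K=[addR]]
[2] [C=((λx. (x x)) (λx. (x x))) | E=∅ | K=[addL(3)]]
[3] [C=(λx. (x x)) | E=∅ | K=[arg :: addL(3)]]
[4] [C=(λx. (x x)) | E=∅ | K=[fun :: addL(3)]]
[5] [C=(x x) | E={x↦clo(λx. (x x), ∅)} | K=[addL(3)]]
[6] [C=x | E={x↦clo(λx. (x x), ∅)} | K=[arg :: addL(3)]]
[7] [C=x | E={x↦clo(λx. (x x), ∅)} | K=[fun :: addL(3)]]
… configuration repeats with period 3 (steps 5–7 recur indefinitely) …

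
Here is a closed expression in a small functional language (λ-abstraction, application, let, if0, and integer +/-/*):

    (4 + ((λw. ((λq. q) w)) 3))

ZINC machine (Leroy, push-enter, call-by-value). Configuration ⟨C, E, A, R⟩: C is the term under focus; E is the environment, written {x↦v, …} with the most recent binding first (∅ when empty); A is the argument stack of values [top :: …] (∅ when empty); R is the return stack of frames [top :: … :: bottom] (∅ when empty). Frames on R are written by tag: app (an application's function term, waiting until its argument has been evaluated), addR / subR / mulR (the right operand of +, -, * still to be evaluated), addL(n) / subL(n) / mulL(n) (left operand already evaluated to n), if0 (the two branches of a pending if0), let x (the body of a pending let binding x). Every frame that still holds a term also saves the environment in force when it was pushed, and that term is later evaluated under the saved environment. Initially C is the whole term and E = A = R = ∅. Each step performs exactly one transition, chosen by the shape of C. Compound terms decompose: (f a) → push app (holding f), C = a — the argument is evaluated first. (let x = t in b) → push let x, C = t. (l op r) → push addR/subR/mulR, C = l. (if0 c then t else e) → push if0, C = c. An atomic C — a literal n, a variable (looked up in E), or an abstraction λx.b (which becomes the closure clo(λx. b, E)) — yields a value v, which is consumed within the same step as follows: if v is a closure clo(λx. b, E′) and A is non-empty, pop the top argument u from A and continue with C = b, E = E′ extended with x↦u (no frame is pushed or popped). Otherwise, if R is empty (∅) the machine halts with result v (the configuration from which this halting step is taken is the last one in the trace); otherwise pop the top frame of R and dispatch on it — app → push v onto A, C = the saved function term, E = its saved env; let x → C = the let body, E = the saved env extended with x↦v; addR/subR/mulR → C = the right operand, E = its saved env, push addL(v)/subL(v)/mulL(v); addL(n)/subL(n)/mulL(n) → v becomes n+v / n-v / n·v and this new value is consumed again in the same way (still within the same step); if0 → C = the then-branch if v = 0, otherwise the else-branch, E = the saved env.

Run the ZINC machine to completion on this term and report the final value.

step 0: ⟨C=(4 + ((λw. ((λq. q) w)) 3)); E=∅; A=∅; R=∅⟩
step 1: ⟨C=4; E=∅; A=∅; R=[addR]⟩
step 2: ⟨C=((λw. ((λq. q) w)) 3); E=∅; A=∅; R=[addL(4)]⟩
step 3: ⟨C=3; E=∅; A=∅; R=[app :: addL(4)]⟩
step 4: ⟨C=(λw. ((λq. q) w)); E=∅; A=[3]; R=[addL(4)]⟩
step 5: ⟨C=((λq. q) w); E={w↦3}; A=∅; R=[addL(4)]⟩
step 6: ⟨C=w; E={w↦3}; A=∅; R=[app :: addL(4)]⟩
step 7: ⟨C=(λq. q); E={w↦3}; A=[3]; R=[addL(4)]⟩
step 8: ⟨C=q; E={q↦3, w↦3}; A=∅; R=[addL(4)]⟩
→ final value 7

Answer: 7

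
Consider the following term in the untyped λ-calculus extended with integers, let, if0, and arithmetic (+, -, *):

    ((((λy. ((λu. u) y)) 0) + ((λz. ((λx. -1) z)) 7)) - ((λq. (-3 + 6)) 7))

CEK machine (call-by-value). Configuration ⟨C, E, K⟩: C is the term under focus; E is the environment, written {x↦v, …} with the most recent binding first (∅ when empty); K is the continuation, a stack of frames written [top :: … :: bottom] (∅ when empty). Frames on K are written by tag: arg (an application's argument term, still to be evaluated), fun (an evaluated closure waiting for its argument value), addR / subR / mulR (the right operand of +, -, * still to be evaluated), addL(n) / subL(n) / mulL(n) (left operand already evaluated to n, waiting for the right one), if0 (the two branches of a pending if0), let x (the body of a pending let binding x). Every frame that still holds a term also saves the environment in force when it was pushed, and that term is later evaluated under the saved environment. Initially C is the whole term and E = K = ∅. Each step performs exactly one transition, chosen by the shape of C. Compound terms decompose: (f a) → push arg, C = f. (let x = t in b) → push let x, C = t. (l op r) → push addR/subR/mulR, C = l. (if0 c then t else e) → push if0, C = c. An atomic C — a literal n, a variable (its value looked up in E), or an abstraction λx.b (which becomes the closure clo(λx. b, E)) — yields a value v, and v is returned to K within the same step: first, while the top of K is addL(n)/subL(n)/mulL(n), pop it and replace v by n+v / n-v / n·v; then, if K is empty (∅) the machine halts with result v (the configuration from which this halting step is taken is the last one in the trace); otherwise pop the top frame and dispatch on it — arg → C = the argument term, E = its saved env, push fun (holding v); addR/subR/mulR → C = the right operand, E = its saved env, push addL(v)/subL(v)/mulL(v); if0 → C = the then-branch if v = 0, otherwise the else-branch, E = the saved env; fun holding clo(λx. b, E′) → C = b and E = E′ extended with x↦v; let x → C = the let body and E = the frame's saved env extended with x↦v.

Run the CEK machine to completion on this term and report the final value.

Answer: -4

Execution trace:
[0] [C=((((λy. ((λu. u) y)) 0) + ((λz. ((λx. -1) z)) 7)) - ((λq. (-3 + 6)) 7)) | E=∅ | K=∅]
[1] [C=(((λy. ((λu. u) y)) 0) + ((λz. ((λx. -1) z)) 7)) | E=∅ | K=[subR]]
[2] [C=((λy. ((λu. u) y)) 0) | E=∅ | K=[addR :: subR]]
[3] [C=(λy. ((λu. u) y)) | E=∅ | K=[arg :: addR :: subR]]
[4] [C=0 | E=∅ | K=[fun :: addR :: subR]]
[5] [C=((λu. u) y) | E={y↦0} | K=[addR :: subR]]
[6] [C=(λu. u) | E={y↦0} | K=[arg :: addR :: subR]]
[7] [C=y | E={y↦0} | K=[fun :: addR :: subR]]
[8] [C=u | E={u↦0, y↦0} | K=[addR :: subR]]
[9] [C=((λz. ((λx. -1) z)) 7) | E=∅ | K=[addL(0) :: subR]]
[10] [C=(λz. ((λx. -1) z)) | E=∅ | K=[arg :: addL(0) :: subR]]
[11] [C=7 | E=∅ | K=[fun :: addL(0) :: subR]]
[12] [C=((λx. -1) z) | E={z↦7} | K=[addL(0) :: subR]]
[13] [C=(λx. -1) | E={z↦7} | K=[arg :: addL(0) :: subR]]
[14] [C=z | E={z↦7} | K=[fun :: addL(0) :: subR]]
[15] [C=-1 | E={x↦7, z↦7} | K=[addL(0) :: subR]]
[16] [C=((λq. (-3 + 6)) 7) | E=∅ | K=[subL(-1)]]
[17] [C=(λq. (-3 + 6)) | E=∅ | K=[arg :: subL(-1)]]
[18] [C=7 | E=∅ | K=[fun :: subL(-1)]]
[19] [C=(-3 + 6) | E={q↦7} | K=[subL(-1)]]
[20] [C=-3 | E={q↦7} | K=[addR :: subL(-1)]]
[21] [C=6 | E={q↦7} | K=[addL(-3) :: subL(-1)]]
→ final value -4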